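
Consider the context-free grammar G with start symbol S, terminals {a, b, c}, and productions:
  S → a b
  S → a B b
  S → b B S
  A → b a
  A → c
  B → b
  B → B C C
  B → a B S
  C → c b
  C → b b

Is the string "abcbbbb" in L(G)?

S ⇒ aBb ⇒ aBCCb ⇒ abCCb ⇒ abcbCb ⇒ abcbbbb

yes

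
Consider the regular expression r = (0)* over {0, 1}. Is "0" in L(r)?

yes

Split into 1 piece 0; each matches 0.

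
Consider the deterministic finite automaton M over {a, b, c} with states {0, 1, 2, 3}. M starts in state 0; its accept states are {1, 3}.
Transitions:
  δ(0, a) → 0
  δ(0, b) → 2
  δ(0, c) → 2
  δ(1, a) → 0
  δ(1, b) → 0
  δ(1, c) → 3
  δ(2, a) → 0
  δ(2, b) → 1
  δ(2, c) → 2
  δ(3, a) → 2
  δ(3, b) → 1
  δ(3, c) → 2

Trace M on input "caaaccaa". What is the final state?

0 --c--> 2
2 --a--> 0
0 --a--> 0
0 --a--> 0
0 --c--> 2
2 --c--> 2
2 --a--> 0
0 --a--> 0

0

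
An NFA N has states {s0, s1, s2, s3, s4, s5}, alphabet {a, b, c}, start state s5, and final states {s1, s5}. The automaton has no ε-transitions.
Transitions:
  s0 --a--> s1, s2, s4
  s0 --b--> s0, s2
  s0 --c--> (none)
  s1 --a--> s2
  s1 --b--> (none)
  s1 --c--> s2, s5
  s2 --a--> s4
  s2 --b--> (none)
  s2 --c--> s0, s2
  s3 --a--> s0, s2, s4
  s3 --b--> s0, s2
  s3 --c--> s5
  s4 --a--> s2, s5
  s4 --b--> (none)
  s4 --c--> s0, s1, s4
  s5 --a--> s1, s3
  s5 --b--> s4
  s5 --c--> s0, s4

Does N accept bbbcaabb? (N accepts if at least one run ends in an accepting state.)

rejected

Start: {s5}
read b: {s4}
read b: {}
The reachable set is empty and stays empty for the remaining 6 symbols.
Reachable ∩ accepting = {} — empty.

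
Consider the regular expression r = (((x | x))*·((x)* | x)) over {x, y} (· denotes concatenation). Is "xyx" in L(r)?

no

No split of xyx into u·v has ((x|x))* matching u and ((x)*|x) matching v.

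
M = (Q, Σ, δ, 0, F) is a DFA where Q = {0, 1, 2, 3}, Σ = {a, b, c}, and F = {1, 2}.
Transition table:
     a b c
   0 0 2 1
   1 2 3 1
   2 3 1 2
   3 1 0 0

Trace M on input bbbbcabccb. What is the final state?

3

0 --b--> 2
2 --b--> 1
1 --b--> 3
3 --b--> 0
0 --c--> 1
1 --a--> 2
2 --b--> 1
1 --c--> 1
1 --c--> 1
1 --b--> 3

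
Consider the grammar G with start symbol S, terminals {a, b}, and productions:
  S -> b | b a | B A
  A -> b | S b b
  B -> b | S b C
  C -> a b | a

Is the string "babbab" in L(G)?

no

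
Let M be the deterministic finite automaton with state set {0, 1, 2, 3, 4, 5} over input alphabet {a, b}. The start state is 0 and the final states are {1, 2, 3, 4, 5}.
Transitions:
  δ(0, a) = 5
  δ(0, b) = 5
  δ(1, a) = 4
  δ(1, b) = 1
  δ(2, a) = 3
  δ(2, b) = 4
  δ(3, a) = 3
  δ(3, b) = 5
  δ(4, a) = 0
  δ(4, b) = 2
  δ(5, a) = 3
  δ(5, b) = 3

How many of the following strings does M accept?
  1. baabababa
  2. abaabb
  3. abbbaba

baabababa: accepted
abaabb: accepted
abbbaba: accepted

3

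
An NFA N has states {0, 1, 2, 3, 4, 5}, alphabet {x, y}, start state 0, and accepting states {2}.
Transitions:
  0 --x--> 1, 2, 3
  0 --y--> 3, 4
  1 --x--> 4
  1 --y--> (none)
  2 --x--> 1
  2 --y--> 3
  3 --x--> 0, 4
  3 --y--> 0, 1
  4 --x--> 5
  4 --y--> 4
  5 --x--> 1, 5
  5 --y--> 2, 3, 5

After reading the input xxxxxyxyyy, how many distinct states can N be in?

6

Start: {0}
read x: {1, 2, 3}
read x: {0, 1, 4}
read x: {1, 2, 3, 4, 5}
read x: {0, 1, 4, 5}
read x: {1, 2, 3, 4, 5}
read y: {0, 1, 2, 3, 4, 5}
read x: {0, 1, 2, 3, 4, 5}
read y: {0, 1, 2, 3, 4, 5}
read y: {0, 1, 2, 3, 4, 5}
read y: {0, 1, 2, 3, 4, 5}
Final reachable set {0, 1, 2, 3, 4, 5} has 6 states.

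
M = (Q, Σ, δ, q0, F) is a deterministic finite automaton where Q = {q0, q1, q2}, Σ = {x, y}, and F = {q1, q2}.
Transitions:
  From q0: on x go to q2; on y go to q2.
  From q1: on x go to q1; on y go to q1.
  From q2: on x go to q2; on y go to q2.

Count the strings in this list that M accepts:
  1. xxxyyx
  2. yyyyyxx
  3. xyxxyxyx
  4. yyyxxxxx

4

xxxyyx: accepted
yyyyyxx: accepted
xyxxyxyx: accepted
yyyxxxxx: accepted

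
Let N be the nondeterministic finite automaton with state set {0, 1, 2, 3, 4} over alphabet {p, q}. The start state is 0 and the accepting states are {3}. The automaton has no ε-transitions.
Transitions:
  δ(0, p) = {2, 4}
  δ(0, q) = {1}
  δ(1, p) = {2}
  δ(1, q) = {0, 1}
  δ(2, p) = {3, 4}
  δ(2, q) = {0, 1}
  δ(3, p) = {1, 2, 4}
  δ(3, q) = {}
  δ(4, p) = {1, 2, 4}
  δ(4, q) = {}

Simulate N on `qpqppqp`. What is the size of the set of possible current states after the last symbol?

Start: {0}
read q: {1}
read p: {2}
read q: {0, 1}
read p: {2, 4}
read p: {1, 2, 3, 4}
read q: {0, 1}
read p: {2, 4}
Final reachable set {2, 4} has 2 states.

2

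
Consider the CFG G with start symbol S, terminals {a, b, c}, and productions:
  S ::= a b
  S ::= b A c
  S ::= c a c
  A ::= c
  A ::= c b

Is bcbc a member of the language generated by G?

yes

S ⇒ bAc ⇒ bcbc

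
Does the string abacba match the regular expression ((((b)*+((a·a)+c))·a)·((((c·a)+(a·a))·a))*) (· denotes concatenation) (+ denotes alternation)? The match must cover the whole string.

No split of abacba into u·v has (((b)*+((a·a)+c))·a) matching u and ((((c·a)+(a·a))·a))* matching v.

no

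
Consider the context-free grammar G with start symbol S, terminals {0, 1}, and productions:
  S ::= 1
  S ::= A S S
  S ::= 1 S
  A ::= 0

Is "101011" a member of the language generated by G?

S ⇒ 1S ⇒ 1ASS ⇒ 10SS ⇒ 101S ⇒ 101ASS ⇒ 1010SS ⇒ 10101S ⇒ 101011

yes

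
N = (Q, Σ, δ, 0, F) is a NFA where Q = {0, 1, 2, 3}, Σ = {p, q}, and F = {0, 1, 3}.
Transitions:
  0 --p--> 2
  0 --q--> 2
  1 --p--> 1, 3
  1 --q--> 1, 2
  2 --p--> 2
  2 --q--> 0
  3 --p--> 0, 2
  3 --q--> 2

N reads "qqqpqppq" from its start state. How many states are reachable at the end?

1

Start: {0}
read q: {2}
read q: {0}
read q: {2}
read p: {2}
read q: {0}
read p: {2}
read p: {2}
read q: {0}
Final reachable set {0} has 1 state.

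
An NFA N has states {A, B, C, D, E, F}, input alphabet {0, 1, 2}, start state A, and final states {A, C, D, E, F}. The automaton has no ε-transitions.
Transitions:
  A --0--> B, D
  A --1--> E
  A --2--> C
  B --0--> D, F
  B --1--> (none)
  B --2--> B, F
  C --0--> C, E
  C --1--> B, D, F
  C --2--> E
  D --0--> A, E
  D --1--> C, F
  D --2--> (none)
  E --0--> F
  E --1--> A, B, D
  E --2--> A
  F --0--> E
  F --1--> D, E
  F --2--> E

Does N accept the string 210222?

accepted

Start: {A}
read 2: {C}
read 1: {B, D, F}
read 0: {A, D, E, F}
read 2: {A, C, E}
read 2: {A, C, E}
read 2: {A, C, E}
Reachable ∩ accepting = {A, C, E} — nonempty.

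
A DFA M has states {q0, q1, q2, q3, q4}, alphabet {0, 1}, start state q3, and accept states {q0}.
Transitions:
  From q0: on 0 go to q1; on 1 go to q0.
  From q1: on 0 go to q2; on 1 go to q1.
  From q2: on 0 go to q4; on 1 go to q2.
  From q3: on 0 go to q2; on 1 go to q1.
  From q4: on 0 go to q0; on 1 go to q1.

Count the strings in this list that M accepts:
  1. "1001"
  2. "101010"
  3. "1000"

"1001": rejected
"101010": rejected
"1000": accepted

1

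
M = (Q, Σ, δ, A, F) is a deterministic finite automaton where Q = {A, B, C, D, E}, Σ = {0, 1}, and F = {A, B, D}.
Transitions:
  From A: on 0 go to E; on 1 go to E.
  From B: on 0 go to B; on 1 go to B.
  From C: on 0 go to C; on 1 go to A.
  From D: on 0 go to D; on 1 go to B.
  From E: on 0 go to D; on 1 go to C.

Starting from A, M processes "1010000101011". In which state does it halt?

A --1--> E
E --0--> D
D --1--> B
B --0--> B
B --0--> B
B --0--> B
B --0--> B
B --1--> B
B --0--> B
B --1--> B
B --0--> B
B --1--> B
B --1--> B

B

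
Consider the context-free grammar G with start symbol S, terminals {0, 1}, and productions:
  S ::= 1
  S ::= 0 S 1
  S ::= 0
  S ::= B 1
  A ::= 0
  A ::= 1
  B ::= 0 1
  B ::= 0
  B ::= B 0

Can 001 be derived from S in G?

yes

S ⇒ 0S1 ⇒ 001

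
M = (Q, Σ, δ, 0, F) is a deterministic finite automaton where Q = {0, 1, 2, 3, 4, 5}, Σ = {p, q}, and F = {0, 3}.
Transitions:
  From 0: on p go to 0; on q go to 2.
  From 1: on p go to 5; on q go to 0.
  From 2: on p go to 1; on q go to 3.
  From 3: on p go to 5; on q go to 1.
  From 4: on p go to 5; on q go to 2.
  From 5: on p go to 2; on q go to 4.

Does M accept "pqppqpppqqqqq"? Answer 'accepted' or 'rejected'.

0 --p--> 0
0 --q--> 2
2 --p--> 1
1 --p--> 5
5 --q--> 4
4 --p--> 5
5 --p--> 2
2 --p--> 1
1 --q--> 0
0 --q--> 2
2 --q--> 3
3 --q--> 1
1 --q--> 0
End in state 0, which is an accepting state.

accepted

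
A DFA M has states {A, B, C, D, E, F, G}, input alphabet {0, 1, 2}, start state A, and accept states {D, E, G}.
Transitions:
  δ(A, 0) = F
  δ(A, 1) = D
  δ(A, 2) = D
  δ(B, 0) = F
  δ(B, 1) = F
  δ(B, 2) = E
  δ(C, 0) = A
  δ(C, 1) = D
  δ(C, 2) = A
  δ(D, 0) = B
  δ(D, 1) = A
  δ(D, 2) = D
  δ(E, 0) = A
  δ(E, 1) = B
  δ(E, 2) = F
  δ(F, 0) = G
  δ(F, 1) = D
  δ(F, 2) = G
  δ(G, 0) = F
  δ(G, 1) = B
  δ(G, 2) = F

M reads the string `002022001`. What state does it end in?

B

A --0--> F
F --0--> G
G --2--> F
F --0--> G
G --2--> F
F --2--> G
G --0--> F
F --0--> G
G --1--> B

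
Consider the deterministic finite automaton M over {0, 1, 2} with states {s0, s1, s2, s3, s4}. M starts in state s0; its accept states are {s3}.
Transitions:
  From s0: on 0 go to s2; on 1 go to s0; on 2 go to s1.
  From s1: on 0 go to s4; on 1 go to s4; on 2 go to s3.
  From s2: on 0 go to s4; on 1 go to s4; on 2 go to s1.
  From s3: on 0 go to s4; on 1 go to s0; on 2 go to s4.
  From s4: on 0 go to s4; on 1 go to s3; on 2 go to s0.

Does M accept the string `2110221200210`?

rejected

s0 --2--> s1
s1 --1--> s4
s4 --1--> s3
s3 --0--> s4
s4 --2--> s0
s0 --2--> s1
s1 --1--> s4
s4 --2--> s0
s0 --0--> s2
s2 --0--> s4
s4 --2--> s0
s0 --1--> s0
s0 --0--> s2
End in state s2, which is not an accepting state.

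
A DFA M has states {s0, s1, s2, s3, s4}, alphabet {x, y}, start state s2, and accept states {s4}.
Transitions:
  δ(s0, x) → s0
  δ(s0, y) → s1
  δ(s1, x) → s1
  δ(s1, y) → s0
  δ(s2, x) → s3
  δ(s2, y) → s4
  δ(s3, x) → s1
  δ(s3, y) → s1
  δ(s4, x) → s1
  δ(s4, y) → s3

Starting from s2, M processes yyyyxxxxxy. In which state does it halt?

s1

s2 --y--> s4
s4 --y--> s3
s3 --y--> s1
s1 --y--> s0
s0 --x--> s0
s0 --x--> s0
s0 --x--> s0
s0 --x--> s0
s0 --x--> s0
s0 --y--> s1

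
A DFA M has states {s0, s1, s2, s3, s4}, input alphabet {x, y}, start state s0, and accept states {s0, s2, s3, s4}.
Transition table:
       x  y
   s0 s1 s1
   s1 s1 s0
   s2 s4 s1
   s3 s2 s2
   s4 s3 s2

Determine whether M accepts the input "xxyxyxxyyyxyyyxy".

s0 --x--> s1
s1 --x--> s1
s1 --y--> s0
s0 --x--> s1
s1 --y--> s0
s0 --x--> s1
s1 --x--> s1
s1 --y--> s0
s0 --y--> s1
s1 --y--> s0
s0 --x--> s1
s1 --y--> s0
s0 --y--> s1
s1 --y--> s0
s0 --x--> s1
s1 --y--> s0
End in state s0, which is an accepting state.

accepted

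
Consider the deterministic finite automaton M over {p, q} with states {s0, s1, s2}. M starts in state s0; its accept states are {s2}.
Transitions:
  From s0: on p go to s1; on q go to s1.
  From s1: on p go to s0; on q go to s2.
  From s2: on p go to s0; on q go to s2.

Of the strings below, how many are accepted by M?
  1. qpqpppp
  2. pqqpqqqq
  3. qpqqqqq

qpqpppp: rejected
pqqpqqqq: accepted
qpqqqqq: accepted

2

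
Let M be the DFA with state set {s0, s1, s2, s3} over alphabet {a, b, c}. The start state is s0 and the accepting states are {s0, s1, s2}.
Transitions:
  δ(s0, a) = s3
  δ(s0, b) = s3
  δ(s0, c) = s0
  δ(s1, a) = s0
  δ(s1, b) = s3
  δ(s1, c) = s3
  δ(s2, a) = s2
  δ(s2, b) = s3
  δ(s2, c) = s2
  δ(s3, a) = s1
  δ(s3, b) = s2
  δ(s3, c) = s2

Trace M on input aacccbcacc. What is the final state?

s0 --a--> s3
s3 --a--> s1
s1 --c--> s3
s3 --c--> s2
s2 --c--> s2
s2 --b--> s3
s3 --c--> s2
s2 --a--> s2
s2 --c--> s2
s2 --c--> s2

s2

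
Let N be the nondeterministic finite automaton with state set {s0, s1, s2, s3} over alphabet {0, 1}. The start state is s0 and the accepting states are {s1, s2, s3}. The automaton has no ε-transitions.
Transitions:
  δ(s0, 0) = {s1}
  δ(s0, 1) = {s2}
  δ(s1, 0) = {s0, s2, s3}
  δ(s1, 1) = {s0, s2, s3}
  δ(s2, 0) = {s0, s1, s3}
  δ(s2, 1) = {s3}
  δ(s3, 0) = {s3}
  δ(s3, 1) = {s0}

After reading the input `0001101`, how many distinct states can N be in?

Start: {s0}
read 0: {s1}
read 0: {s0, s2, s3}
read 0: {s0, s1, s3}
read 1: {s0, s2, s3}
read 1: {s0, s2, s3}
read 0: {s0, s1, s3}
read 1: {s0, s2, s3}
Final reachable set {s0, s2, s3} has 3 states.

3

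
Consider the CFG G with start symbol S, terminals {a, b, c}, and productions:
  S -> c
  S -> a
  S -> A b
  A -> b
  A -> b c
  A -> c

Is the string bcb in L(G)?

S ⇒ Ab ⇒ bcb

yes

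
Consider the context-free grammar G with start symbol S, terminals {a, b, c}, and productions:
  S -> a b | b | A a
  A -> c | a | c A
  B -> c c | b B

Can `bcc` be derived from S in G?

no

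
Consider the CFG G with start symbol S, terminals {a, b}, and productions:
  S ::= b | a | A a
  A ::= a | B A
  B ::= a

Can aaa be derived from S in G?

yes

S ⇒ Aa ⇒ BAa ⇒ aAa ⇒ aaa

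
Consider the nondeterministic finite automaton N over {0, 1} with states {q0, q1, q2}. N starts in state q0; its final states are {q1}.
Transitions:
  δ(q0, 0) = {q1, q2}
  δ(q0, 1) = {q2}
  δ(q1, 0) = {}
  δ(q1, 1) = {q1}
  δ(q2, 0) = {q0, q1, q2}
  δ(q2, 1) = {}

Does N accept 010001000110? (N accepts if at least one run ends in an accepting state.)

Start: {q0}
read 0: {q1, q2}
read 1: {q1}
read 0: {}
The reachable set is empty and stays empty for the remaining 9 symbols.
Reachable ∩ accepting = {} — empty.

rejected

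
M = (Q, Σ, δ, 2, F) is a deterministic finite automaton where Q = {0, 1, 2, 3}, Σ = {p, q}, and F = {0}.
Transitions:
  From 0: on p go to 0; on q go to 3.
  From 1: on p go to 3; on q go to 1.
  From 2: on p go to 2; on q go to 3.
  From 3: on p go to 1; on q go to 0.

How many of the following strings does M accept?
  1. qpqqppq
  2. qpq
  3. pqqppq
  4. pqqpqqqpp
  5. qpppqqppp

0

qpqqppq: rejected
qpq: rejected
pqqppq: rejected
pqqpqqqpp: rejected
qpppqqppp: rejected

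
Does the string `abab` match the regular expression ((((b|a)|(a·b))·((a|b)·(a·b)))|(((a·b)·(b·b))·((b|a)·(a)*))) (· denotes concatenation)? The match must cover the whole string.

yes

The left alternative (((b|a)|(a·b))·((a|b)·(a·b))) matches abab.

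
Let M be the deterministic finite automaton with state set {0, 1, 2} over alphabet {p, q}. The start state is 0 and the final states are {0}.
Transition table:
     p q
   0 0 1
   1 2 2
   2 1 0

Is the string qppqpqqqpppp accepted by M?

rejected

0 --q--> 1
1 --p--> 2
2 --p--> 1
1 --q--> 2
2 --p--> 1
1 --q--> 2
2 --q--> 0
0 --q--> 1
1 --p--> 2
2 --p--> 1
1 --p--> 2
2 --p--> 1
End in state 1, which is not an accepting state.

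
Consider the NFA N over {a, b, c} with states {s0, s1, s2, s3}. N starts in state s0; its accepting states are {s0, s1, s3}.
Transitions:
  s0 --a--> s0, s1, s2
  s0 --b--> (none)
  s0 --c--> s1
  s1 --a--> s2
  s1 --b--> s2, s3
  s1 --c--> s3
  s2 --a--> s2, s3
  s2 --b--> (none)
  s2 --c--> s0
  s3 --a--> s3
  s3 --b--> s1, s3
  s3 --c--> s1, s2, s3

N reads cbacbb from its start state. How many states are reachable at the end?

3

Start: {s0}
read c: {s1}
read b: {s2, s3}
read a: {s2, s3}
read c: {s0, s1, s2, s3}
read b: {s1, s2, s3}
read b: {s1, s2, s3}
Final reachable set {s1, s2, s3} has 3 states.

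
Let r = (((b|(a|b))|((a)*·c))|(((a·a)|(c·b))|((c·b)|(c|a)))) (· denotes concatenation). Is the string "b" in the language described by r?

yes

The left alternative ((b|(a|b))|((a)*·c)) matches b.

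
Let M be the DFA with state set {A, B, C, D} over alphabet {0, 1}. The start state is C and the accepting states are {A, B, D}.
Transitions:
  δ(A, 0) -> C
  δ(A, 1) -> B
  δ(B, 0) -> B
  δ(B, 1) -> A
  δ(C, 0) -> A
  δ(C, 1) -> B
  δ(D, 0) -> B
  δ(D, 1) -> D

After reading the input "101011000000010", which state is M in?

C --1--> B
B --0--> B
B --1--> A
A --0--> C
C --1--> B
B --1--> A
A --0--> C
C --0--> A
A --0--> C
C --0--> A
A --0--> C
C --0--> A
A --0--> C
C --1--> B
B --0--> B

B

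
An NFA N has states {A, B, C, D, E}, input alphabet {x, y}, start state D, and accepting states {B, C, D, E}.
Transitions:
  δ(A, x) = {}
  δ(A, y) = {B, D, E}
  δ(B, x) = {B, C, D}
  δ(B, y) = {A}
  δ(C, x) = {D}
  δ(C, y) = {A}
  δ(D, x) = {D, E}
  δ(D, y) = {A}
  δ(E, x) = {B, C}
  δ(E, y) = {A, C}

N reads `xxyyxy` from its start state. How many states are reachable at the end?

2

Start: {D}
read x: {D, E}
read x: {B, C, D, E}
read y: {A, C}
read y: {A, B, D, E}
read x: {B, C, D, E}
read y: {A, C}
Final reachable set {A, C} has 2 states.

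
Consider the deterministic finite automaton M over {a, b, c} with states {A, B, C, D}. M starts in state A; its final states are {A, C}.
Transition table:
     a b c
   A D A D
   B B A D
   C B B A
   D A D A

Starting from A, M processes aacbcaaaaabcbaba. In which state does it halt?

A --a--> D
D --a--> A
A --c--> D
D --b--> D
D --c--> A
A --a--> D
D --a--> A
A --a--> D
D --a--> A
A --a--> D
D --b--> D
D --c--> A
A --b--> A
A --a--> D
D --b--> D
D --a--> A

A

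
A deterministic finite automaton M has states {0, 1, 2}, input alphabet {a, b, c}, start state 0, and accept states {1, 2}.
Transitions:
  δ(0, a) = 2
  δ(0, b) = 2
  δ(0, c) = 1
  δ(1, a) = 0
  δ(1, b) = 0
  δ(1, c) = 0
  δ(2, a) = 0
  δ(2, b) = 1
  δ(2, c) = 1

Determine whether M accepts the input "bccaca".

0 --b--> 2
2 --c--> 1
1 --c--> 0
0 --a--> 2
2 --c--> 1
1 --a--> 0
End in state 0, which is not an accepting state.

rejected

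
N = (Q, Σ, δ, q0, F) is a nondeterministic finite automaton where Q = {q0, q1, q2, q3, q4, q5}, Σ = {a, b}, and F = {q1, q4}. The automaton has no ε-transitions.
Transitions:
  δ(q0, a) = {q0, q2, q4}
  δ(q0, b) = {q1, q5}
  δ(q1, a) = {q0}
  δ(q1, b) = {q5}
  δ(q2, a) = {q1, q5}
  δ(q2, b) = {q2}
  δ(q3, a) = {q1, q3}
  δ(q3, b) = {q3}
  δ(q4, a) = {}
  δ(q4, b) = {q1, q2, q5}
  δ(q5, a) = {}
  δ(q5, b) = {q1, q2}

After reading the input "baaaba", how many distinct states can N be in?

Start: {q0}
read b: {q1, q5}
read a: {q0}
read a: {q0, q2, q4}
read a: {q0, q1, q2, q4, q5}
read b: {q1, q2, q5}
read a: {q0, q1, q5}
Final reachable set {q0, q1, q5} has 3 states.

3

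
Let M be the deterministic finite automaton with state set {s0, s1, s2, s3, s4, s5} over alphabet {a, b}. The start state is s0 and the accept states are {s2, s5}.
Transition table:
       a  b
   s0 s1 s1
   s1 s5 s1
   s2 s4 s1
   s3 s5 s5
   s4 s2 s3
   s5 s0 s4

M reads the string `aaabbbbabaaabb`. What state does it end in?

s1

s0 --a--> s1
s1 --a--> s5
s5 --a--> s0
s0 --b--> s1
s1 --b--> s1
s1 --b--> s1
s1 --b--> s1
s1 --a--> s5
s5 --b--> s4
s4 --a--> s2
s2 --a--> s4
s4 --a--> s2
s2 --b--> s1
s1 --b--> s1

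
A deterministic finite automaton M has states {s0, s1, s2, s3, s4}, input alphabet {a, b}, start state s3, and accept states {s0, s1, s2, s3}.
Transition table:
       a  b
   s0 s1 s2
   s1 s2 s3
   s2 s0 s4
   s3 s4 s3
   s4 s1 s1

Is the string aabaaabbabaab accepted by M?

rejected

s3 --a--> s4
s4 --a--> s1
s1 --b--> s3
s3 --a--> s4
s4 --a--> s1
s1 --a--> s2
s2 --b--> s4
s4 --b--> s1
s1 --a--> s2
s2 --b--> s4
s4 --a--> s1
s1 --a--> s2
s2 --b--> s4
End in state s4, which is not an accepting state.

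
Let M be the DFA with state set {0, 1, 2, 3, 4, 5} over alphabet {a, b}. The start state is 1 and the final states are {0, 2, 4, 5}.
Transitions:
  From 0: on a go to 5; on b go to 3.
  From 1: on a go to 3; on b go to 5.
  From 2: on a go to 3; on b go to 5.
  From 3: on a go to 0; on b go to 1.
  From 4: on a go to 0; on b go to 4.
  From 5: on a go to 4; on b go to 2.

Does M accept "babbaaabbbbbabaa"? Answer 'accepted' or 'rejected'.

accepted

1 --b--> 5
5 --a--> 4
4 --b--> 4
4 --b--> 4
4 --a--> 0
0 --a--> 5
5 --a--> 4
4 --b--> 4
4 --b--> 4
4 --b--> 4
4 --b--> 4
4 --b--> 4
4 --a--> 0
0 --b--> 3
3 --a--> 0
0 --a--> 5
End in state 5, which is an accepting state.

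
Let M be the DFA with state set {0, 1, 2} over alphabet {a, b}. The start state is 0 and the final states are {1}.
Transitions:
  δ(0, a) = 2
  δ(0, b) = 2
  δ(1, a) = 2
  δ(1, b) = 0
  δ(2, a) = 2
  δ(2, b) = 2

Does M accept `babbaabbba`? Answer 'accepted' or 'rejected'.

0 --b--> 2
2 --a--> 2
2 --b--> 2
2 --b--> 2
2 --a--> 2
2 --a--> 2
2 --b--> 2
2 --b--> 2
2 --b--> 2
2 --a--> 2
End in state 2, which is not an accepting state.

rejected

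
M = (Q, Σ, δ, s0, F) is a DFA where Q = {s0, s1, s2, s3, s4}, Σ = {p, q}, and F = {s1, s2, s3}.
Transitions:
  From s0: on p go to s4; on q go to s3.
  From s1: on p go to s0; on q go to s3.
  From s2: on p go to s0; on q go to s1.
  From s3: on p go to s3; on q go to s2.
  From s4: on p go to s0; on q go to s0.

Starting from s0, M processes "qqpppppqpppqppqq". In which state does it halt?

s0 --q--> s3
s3 --q--> s2
s2 --p--> s0
s0 --p--> s4
s4 --p--> s0
s0 --p--> s4
s4 --p--> s0
s0 --q--> s3
s3 --p--> s3
s3 --p--> s3
s3 --p--> s3
s3 --q--> s2
s2 --p--> s0
s0 --p--> s4
s4 --q--> s0
s0 --q--> s3

s3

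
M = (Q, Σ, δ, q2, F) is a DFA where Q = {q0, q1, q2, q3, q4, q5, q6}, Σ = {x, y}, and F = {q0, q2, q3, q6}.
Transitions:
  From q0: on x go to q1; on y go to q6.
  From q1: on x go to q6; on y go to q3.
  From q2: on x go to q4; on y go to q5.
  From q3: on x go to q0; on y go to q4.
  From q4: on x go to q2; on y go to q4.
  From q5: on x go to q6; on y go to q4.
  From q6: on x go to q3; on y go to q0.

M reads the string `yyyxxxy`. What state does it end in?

q2 --y--> q5
q5 --y--> q4
q4 --y--> q4
q4 --x--> q2
q2 --x--> q4
q4 --x--> q2
q2 --y--> q5

q5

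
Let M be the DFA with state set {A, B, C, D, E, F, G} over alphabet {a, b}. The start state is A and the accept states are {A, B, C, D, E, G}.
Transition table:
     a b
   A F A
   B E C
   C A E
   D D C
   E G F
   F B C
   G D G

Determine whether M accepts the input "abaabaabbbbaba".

A --a--> F
F --b--> C
C --a--> A
A --a--> F
F --b--> C
C --a--> A
A --a--> F
F --b--> C
C --b--> E
E --b--> F
F --b--> C
C --a--> A
A --b--> A
A --a--> F
End in state F, which is not an accepting state.

rejected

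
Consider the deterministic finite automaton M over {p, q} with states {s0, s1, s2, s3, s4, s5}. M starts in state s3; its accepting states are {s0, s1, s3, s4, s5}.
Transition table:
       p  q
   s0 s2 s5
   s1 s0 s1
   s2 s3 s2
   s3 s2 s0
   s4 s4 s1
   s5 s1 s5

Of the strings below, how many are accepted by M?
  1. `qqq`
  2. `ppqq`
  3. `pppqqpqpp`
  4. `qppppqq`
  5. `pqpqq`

5

`qqq`: accepted
`ppqq`: accepted
`pppqqpqpp`: accepted
`qppppqq`: accepted
`pqpqq`: accepted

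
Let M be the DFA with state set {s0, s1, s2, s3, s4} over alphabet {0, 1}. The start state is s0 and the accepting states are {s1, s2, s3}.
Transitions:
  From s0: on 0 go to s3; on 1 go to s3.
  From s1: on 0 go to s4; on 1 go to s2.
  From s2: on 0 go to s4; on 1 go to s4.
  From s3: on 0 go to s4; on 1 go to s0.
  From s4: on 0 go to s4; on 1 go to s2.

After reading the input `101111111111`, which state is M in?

s4

s0 --1--> s3
s3 --0--> s4
s4 --1--> s2
s2 --1--> s4
s4 --1--> s2
s2 --1--> s4
s4 --1--> s2
s2 --1--> s4
s4 --1--> s2
s2 --1--> s4
s4 --1--> s2
s2 --1--> s4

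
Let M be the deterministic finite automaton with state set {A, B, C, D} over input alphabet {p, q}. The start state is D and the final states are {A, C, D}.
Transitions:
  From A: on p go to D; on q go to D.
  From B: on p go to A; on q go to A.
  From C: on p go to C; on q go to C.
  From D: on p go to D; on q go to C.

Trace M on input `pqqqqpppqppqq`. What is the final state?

C

D --p--> D
D --q--> C
C --q--> C
C --q--> C
C --q--> C
C --p--> C
C --p--> C
C --p--> C
C --q--> C
C --p--> C
C --p--> C
C --q--> C
C --q--> C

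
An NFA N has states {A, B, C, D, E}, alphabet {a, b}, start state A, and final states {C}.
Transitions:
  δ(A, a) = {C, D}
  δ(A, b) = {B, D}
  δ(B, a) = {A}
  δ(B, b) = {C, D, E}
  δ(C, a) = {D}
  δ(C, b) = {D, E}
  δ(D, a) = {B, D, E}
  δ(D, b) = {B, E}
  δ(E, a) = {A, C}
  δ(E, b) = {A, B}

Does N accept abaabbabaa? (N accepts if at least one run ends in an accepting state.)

Start: {A}
read a: {C, D}
read b: {B, D, E}
read a: {A, B, C, D, E}
read a: {A, B, C, D, E}
read b: {A, B, C, D, E}
read b: {A, B, C, D, E}
read a: {A, B, C, D, E}
read b: {A, B, C, D, E}
read a: {A, B, C, D, E}
read a: {A, B, C, D, E}
Reachable ∩ accepting = {C} — nonempty.

accepted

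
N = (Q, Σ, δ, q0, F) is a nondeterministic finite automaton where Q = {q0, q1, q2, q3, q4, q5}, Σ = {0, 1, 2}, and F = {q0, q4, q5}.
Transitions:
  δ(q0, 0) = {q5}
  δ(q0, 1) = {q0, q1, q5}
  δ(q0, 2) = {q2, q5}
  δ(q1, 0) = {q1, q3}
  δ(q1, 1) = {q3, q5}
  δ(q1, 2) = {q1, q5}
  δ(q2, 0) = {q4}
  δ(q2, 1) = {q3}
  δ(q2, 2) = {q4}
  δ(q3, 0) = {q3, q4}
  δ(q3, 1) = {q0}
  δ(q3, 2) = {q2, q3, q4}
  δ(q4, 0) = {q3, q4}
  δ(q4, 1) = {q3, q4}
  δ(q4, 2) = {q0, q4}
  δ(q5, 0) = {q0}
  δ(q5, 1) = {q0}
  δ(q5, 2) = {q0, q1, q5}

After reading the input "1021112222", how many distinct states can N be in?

Start: {q0}
read 1: {q0, q1, q5}
read 0: {q0, q1, q3, q5}
read 2: {q0, q1, q2, q3, q4, q5}
read 1: {q0, q1, q3, q4, q5}
read 1: {q0, q1, q3, q4, q5}
read 1: {q0, q1, q3, q4, q5}
read 2: {q0, q1, q2, q3, q4, q5}
read 2: {q0, q1, q2, q3, q4, q5}
read 2: {q0, q1, q2, q3, q4, q5}
read 2: {q0, q1, q2, q3, q4, q5}
Final reachable set {q0, q1, q2, q3, q4, q5} has 6 states.

6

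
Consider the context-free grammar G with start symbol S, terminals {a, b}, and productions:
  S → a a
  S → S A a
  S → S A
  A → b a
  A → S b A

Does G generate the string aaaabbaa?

yes

S ⇒ SAa ⇒ aaAa ⇒ aaSbAa ⇒ aaaabAa ⇒ aaaabbaa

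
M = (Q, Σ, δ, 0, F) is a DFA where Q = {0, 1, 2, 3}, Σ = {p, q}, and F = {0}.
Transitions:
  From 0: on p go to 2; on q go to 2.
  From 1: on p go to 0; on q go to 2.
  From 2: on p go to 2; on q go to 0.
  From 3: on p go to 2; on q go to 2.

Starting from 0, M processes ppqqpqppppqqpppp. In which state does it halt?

0 --p--> 2
2 --p--> 2
2 --q--> 0
0 --q--> 2
2 --p--> 2
2 --q--> 0
0 --p--> 2
2 --p--> 2
2 --p--> 2
2 --p--> 2
2 --q--> 0
0 --q--> 2
2 --p--> 2
2 --p--> 2
2 --p--> 2
2 --p--> 2

2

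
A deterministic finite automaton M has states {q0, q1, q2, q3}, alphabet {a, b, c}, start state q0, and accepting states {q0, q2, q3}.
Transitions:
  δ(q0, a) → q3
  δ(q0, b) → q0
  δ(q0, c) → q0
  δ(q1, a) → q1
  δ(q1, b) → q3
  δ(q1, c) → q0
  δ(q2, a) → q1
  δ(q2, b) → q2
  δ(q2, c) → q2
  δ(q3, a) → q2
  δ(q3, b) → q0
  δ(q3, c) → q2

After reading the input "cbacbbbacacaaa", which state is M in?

q0 --c--> q0
q0 --b--> q0
q0 --a--> q3
q3 --c--> q2
q2 --b--> q2
q2 --b--> q2
q2 --b--> q2
q2 --a--> q1
q1 --c--> q0
q0 --a--> q3
q3 --c--> q2
q2 --a--> q1
q1 --a--> q1
q1 --a--> q1

q1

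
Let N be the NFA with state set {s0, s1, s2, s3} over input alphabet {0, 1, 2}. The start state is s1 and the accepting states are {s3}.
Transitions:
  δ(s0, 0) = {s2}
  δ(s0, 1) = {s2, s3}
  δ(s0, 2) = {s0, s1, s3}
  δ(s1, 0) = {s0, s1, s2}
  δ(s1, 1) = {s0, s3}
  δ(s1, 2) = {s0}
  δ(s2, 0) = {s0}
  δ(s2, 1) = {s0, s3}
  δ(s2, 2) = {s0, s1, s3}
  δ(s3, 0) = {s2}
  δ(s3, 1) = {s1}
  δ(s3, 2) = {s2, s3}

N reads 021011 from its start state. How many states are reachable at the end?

4

Start: {s1}
read 0: {s0, s1, s2}
read 2: {s0, s1, s3}
read 1: {s0, s1, s2, s3}
read 0: {s0, s1, s2}
read 1: {s0, s2, s3}
read 1: {s0, s1, s2, s3}
Final reachable set {s0, s1, s2, s3} has 4 states.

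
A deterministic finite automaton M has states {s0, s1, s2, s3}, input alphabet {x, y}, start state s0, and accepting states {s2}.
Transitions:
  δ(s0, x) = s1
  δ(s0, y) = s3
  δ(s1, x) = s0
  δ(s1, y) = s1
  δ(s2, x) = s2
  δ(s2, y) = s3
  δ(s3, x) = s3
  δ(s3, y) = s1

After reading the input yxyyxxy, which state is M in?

s0 --y--> s3
s3 --x--> s3
s3 --y--> s1
s1 --y--> s1
s1 --x--> s0
s0 --x--> s1
s1 --y--> s1

s1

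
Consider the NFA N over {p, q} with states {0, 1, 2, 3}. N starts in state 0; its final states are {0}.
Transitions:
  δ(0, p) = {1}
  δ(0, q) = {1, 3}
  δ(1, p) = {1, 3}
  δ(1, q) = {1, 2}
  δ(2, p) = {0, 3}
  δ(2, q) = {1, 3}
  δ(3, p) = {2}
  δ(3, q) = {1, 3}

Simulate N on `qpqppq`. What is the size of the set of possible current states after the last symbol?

3

Start: {0}
read q: {1, 3}
read p: {1, 2, 3}
read q: {1, 2, 3}
read p: {0, 1, 2, 3}
read p: {0, 1, 2, 3}
read q: {1, 2, 3}
Final reachable set {1, 2, 3} has 3 states.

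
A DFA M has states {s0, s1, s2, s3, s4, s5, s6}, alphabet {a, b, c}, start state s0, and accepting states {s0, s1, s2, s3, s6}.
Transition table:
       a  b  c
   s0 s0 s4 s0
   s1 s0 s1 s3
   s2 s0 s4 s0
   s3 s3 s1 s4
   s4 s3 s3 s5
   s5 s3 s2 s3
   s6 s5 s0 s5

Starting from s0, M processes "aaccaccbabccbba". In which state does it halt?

s0 --a--> s0
s0 --a--> s0
s0 --c--> s0
s0 --c--> s0
s0 --a--> s0
s0 --c--> s0
s0 --c--> s0
s0 --b--> s4
s4 --a--> s3
s3 --b--> s1
s1 --c--> s3
s3 --c--> s4
s4 --b--> s3
s3 --b--> s1
s1 --a--> s0

s0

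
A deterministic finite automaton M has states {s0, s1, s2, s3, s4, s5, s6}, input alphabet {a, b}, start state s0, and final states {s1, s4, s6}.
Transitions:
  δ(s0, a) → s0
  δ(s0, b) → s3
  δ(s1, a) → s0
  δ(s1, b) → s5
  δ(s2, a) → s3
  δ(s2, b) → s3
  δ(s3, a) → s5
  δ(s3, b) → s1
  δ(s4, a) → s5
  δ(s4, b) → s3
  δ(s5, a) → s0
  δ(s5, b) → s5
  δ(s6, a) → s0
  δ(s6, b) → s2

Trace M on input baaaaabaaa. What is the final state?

s0

s0 --b--> s3
s3 --a--> s5
s5 --a--> s0
s0 --a--> s0
s0 --a--> s0
s0 --a--> s0
s0 --b--> s3
s3 --a--> s5
s5 --a--> s0
s0 --a--> s0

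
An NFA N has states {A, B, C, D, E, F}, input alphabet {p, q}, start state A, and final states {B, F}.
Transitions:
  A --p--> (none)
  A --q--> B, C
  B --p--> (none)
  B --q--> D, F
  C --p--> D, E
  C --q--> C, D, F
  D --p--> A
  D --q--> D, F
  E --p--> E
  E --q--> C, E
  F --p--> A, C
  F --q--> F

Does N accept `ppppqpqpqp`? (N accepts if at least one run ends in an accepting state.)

Start: {A}
read p: {}
The reachable set is empty and stays empty for the remaining 9 symbols.
Reachable ∩ accepting = {} — empty.

rejected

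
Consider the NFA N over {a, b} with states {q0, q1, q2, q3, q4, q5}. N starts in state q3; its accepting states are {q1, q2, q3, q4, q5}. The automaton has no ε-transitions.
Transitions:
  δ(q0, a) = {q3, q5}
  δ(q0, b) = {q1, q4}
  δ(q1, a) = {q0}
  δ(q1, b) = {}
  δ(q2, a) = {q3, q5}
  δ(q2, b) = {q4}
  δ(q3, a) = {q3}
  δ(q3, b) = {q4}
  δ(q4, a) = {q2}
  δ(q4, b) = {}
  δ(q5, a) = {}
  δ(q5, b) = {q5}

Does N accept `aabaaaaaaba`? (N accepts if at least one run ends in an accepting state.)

accepted

Start: {q3}
read a: {q3}
read a: {q3}
read b: {q4}
read a: {q2}
read a: {q3, q5}
read a: {q3}
read a: {q3}
read a: {q3}
read a: {q3}
read b: {q4}
read a: {q2}
Reachable ∩ accepting = {q2} — nonempty.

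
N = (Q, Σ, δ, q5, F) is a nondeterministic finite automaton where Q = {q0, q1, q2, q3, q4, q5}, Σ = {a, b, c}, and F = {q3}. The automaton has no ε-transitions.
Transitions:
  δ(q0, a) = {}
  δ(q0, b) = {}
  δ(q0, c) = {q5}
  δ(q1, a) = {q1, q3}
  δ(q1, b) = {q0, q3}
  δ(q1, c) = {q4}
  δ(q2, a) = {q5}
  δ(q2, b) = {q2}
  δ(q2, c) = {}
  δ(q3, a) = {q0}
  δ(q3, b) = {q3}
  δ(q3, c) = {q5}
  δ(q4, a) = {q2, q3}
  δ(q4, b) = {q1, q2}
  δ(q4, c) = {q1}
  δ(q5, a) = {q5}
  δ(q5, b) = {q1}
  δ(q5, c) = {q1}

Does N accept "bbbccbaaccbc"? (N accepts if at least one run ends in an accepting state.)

Start: {q5}
read b: {q1}
read b: {q0, q3}
read b: {q3}
read c: {q5}
read c: {q1}
read b: {q0, q3}
read a: {q0}
read a: {}
The reachable set is empty and stays empty for the remaining 4 symbols.
Reachable ∩ accepting = {} — empty.

rejected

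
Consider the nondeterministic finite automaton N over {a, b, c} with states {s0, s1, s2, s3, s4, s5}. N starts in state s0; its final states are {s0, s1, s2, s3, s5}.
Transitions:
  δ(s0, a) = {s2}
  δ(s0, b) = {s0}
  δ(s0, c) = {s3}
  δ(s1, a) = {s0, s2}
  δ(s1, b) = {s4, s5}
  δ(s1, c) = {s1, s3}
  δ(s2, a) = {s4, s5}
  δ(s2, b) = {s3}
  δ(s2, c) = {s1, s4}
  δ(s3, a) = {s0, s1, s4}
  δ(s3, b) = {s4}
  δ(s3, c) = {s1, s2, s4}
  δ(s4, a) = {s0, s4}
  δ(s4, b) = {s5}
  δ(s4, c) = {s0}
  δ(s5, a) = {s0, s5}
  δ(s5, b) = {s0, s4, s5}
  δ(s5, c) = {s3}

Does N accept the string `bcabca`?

Start: {s0}
read b: {s0}
read c: {s3}
read a: {s0, s1, s4}
read b: {s0, s4, s5}
read c: {s0, s3}
read a: {s0, s1, s2, s4}
Reachable ∩ accepting = {s0, s1, s2} — nonempty.

accepted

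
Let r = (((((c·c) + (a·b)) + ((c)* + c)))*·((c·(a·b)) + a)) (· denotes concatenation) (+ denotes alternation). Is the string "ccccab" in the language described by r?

Split as ccc·cab: ((((c·c)+(a·b))+((c)*+c)))* matches ccc and ((c·(a·b))+a) matches cab.

yes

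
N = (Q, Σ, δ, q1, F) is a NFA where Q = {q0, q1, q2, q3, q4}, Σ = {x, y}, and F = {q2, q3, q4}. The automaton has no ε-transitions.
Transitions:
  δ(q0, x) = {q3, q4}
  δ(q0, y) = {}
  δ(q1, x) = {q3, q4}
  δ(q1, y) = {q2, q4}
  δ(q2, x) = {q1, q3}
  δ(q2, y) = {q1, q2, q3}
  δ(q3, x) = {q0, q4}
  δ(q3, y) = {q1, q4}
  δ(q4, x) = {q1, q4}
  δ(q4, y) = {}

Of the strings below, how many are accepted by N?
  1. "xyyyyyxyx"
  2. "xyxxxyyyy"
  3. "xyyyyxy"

3

"xyyyyyxyx": accepted
"xyxxxyyyy": accepted
"xyyyyxy": accepted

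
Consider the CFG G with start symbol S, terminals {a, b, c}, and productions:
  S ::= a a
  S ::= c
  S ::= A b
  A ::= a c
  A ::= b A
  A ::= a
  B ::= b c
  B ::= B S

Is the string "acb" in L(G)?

S ⇒ Ab ⇒ acb

yes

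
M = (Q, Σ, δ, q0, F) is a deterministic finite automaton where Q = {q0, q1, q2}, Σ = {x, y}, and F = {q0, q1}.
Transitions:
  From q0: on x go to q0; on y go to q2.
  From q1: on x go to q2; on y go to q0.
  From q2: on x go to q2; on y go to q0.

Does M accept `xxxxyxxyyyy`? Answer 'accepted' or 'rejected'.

q0 --x--> q0
q0 --x--> q0
q0 --x--> q0
q0 --x--> q0
q0 --y--> q2
q2 --x--> q2
q2 --x--> q2
q2 --y--> q0
q0 --y--> q2
q2 --y--> q0
q0 --y--> q2
End in state q2, which is not an accepting state.

rejected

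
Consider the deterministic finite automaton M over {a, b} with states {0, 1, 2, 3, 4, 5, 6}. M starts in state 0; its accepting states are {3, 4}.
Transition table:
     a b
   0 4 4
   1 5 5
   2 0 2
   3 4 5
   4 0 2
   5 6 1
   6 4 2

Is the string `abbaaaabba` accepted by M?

0 --a--> 4
4 --b--> 2
2 --b--> 2
2 --a--> 0
0 --a--> 4
4 --a--> 0
0 --a--> 4
4 --b--> 2
2 --b--> 2
2 --a--> 0
End in state 0, which is not an accepting state.

rejected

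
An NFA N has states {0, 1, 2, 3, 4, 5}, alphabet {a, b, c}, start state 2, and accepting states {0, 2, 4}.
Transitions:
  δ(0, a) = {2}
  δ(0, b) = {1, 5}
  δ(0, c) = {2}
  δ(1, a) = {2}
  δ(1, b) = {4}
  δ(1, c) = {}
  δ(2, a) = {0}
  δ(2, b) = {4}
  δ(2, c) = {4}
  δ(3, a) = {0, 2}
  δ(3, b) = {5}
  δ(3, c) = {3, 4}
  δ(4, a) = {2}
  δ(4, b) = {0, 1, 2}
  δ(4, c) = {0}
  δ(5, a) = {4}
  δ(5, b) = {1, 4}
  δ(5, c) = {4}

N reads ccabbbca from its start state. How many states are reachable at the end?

1

Start: {2}
read c: {4}
read c: {0}
read a: {2}
read b: {4}
read b: {0, 1, 2}
read b: {1, 4, 5}
read c: {0, 4}
read a: {2}
Final reachable set {2} has 1 state.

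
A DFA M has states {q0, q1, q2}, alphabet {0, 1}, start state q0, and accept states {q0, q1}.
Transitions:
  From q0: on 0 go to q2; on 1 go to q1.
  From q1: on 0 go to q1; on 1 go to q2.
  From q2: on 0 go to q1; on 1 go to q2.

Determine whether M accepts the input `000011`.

q0 --0--> q2
q2 --0--> q1
q1 --0--> q1
q1 --0--> q1
q1 --1--> q2
q2 --1--> q2
End in state q2, which is not an accepting state.

rejected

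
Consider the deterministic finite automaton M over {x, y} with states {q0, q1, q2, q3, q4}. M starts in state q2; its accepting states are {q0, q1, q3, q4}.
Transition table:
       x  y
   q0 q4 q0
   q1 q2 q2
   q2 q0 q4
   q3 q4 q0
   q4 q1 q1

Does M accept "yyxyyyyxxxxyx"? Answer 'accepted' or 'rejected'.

q2 --y--> q4
q4 --y--> q1
q1 --x--> q2
q2 --y--> q4
q4 --y--> q1
q1 --y--> q2
q2 --y--> q4
q4 --x--> q1
q1 --x--> q2
q2 --x--> q0
q0 --x--> q4
q4 --y--> q1
q1 --x--> q2
End in state q2, which is not an accepting state.

rejected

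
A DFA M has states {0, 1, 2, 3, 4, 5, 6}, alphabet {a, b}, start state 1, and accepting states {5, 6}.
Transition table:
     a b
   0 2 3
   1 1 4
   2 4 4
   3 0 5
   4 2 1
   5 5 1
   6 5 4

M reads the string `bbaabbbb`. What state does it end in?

1

1 --b--> 4
4 --b--> 1
1 --a--> 1
1 --a--> 1
1 --b--> 4
4 --b--> 1
1 --b--> 4
4 --b--> 1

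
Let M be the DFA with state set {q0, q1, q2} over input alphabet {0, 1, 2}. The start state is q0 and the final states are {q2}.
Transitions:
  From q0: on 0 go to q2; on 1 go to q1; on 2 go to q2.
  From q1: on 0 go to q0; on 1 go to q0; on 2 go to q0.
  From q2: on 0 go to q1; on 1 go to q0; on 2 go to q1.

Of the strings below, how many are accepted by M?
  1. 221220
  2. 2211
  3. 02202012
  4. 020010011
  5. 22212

221220: rejected
2211: rejected
02202012: rejected
020010011: rejected
22212: rejected

0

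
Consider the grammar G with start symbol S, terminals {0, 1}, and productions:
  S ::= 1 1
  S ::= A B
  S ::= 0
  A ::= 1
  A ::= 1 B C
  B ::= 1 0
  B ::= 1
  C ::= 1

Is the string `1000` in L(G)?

no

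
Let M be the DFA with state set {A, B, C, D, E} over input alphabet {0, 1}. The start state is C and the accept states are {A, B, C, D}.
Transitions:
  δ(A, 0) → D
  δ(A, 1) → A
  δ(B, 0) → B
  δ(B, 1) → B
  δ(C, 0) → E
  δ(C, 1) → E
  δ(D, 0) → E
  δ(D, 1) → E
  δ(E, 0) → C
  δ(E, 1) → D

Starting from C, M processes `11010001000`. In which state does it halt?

E

C --1--> E
E --1--> D
D --0--> E
E --1--> D
D --0--> E
E --0--> C
C --0--> E
E --1--> D
D --0--> E
E --0--> C
C --0--> E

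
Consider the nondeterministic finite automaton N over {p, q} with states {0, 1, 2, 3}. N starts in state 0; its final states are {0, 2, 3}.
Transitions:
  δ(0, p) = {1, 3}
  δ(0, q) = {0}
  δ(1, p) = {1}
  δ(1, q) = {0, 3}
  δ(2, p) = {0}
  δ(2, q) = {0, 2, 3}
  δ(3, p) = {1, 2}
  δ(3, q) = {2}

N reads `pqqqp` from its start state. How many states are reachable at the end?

Start: {0}
read p: {1, 3}
read q: {0, 2, 3}
read q: {0, 2, 3}
read q: {0, 2, 3}
read p: {0, 1, 2, 3}
Final reachable set {0, 1, 2, 3} has 4 states.

4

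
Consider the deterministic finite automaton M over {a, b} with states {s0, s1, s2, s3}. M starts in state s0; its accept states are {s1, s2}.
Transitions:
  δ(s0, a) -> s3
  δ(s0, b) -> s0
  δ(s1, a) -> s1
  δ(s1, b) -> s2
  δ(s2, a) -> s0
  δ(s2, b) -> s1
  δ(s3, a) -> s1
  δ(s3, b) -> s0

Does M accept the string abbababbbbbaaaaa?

s0 --a--> s3
s3 --b--> s0
s0 --b--> s0
s0 --a--> s3
s3 --b--> s0
s0 --a--> s3
s3 --b--> s0
s0 --b--> s0
s0 --b--> s0
s0 --b--> s0
s0 --b--> s0
s0 --a--> s3
s3 --a--> s1
s1 --a--> s1
s1 --a--> s1
s1 --a--> s1
End in state s1, which is an accepting state.

accepted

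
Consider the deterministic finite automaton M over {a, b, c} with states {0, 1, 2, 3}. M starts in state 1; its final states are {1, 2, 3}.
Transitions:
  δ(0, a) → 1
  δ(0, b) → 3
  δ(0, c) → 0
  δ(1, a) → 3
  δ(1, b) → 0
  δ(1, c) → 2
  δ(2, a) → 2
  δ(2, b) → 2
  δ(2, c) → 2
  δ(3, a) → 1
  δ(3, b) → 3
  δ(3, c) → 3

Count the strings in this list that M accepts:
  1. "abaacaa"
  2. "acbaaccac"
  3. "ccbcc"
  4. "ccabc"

"abaacaa": accepted
"acbaaccac": accepted
"ccbcc": accepted
"ccabc": accepted

4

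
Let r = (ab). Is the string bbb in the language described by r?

no

No split of bbb into u·v has a matching u and b matching v.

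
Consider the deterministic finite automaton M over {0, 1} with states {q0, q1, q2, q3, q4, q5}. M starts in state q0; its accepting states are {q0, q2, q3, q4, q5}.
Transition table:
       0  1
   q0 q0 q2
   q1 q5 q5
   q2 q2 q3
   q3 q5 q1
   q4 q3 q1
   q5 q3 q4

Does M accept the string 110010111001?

q0 --1--> q2
q2 --1--> q3
q3 --0--> q5
q5 --0--> q3
q3 --1--> q1
q1 --0--> q5
q5 --1--> q4
q4 --1--> q1
q1 --1--> q5
q5 --0--> q3
q3 --0--> q5
q5 --1--> q4
End in state q4, which is an accepting state.

accepted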